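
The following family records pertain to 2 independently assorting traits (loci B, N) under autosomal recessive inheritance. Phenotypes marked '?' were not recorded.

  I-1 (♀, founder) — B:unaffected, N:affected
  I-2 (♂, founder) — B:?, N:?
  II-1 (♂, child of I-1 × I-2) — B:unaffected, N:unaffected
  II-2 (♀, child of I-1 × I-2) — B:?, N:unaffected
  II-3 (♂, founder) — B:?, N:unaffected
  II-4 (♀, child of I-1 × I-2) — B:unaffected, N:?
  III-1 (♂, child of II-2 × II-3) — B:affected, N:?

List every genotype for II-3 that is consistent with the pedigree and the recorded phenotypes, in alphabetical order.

II-3 ∈ {Bb NN, Bb Nn, bb NN, bb Nn}

B/I-1 un ·: BB|Bb
B/I-2 ? ·: BB|Bb|bb
B/II-1 un I-1×I-2: BB|Bb
B/II-2 ? I-1×I-2: Bb|bb
B/II-3 ? ·: Bb|bb
B/II-4 un I-1×I-2: BB|Bb
B/III-1 aff II-2×II-3: bb
⇒ B over [I-1,I-2,II-1,II-2,II-3,II-4,III-1]: 38 consistent
N/I-1 aff ·: nn
N/I-2 ? ·: NN|Nn
N/II-1 un I-1×I-2: Nn
N/II-2 un I-1×I-2: Nn
N/II-3 un ·: NN|Nn
N/II-4 ? I-1×I-2: Nn|nn
N/III-1 ? II-2×II-3: NN|Nn|nn
⇒ N over [I-1,I-2,II-1,II-2,II-3,II-4,III-1]: 15 consistent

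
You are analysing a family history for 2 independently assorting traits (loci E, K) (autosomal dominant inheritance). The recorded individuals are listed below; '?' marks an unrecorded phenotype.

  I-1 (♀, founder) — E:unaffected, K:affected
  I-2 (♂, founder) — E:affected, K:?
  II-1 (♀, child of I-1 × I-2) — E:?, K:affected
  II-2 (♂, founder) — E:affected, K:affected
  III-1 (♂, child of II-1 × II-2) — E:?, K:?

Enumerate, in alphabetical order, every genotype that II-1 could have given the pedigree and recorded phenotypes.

II-1 ∈ {Ee KK, Ee Kk, ee KK, ee Kk}

E/I-1 un ·: ee
E/I-2 aff ·: Ee|EE
E/II-1 ? I-1×I-2: ee|Ee
E/II-2 aff ·: Ee|EE
E/III-1 ? II-1×II-2: ee|Ee|EE
⇒ E over [I-1,I-2,II-1,II-2,III-1]: 13 consistent
K/I-1 aff ·: Kk|KK
K/I-2 ? ·: kk|Kk|KK
K/II-1 aff I-1×I-2: Kk|KK
K/II-2 aff ·: Kk|KK
K/III-1 ? II-1×II-2: kk|Kk|KK
⇒ K over [I-1,I-2,II-1,II-2,III-1]: 37 consistent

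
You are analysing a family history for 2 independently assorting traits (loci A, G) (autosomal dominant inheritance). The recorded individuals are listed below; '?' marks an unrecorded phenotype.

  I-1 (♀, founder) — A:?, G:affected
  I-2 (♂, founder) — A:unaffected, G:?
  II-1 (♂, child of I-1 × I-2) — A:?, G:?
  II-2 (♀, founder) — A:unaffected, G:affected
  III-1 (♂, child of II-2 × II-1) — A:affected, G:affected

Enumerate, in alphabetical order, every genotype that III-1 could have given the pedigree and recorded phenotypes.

III-1 ∈ {Aa GG, Aa Gg}

A/I-1 ? ·: Aa|AA
A/I-2 un ·: aa
A/II-1 ? I-1×I-2: Aa
A/II-2 un ·: aa
A/III-1 aff II-2×II-1: Aa
⇒ A over [I-1,I-2,II-1,II-2,III-1]: 2 consistent
G/I-1 aff ·: Gg|GG
G/I-2 ? ·: gg|Gg|GG
G/II-1 ? I-1×I-2: gg|Gg|GG
G/II-2 aff ·: Gg|GG
G/III-1 aff II-2×II-1: Gg|GG
⇒ G over [I-1,I-2,II-1,II-2,III-1]: 36 consistent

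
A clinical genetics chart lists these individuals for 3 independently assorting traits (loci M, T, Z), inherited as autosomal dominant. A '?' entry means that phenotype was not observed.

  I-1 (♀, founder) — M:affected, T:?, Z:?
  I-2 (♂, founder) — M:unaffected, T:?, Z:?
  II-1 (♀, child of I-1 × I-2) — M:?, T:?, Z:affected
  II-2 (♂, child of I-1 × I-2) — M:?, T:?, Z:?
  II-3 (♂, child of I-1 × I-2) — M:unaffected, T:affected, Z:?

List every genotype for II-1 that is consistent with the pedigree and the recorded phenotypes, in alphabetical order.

II-1 ∈ {Mm TT ZZ, Mm TT Zz, Mm Tt ZZ, Mm Tt Zz, Mm tt ZZ, Mm tt Zz, mm TT ZZ, mm TT Zz, mm Tt ZZ, mm Tt Zz, mm tt ZZ, mm tt Zz}

M/I-1 aff ·: Mm
M/I-2 un ·: mm
M/II-1 ? I-1×I-2: mm|Mm
M/II-2 ? I-1×I-2: mm|Mm
M/II-3 un I-1×I-2: mm
⇒ M over [I-1,I-2,II-1,II-2,II-3]: 4 consistent
T/I-1 ? ·: tt|Tt|TT
T/I-2 ? ·: tt|Tt|TT
T/II-1 ? I-1×I-2: tt|Tt|TT
T/II-2 ? I-1×I-2: tt|Tt|TT
T/II-3 aff I-1×I-2: Tt|TT
⇒ T over [I-1,I-2,II-1,II-2,II-3]: 45 consistent
Z/I-1 ? ·: zz|Zz|ZZ
Z/I-2 ? ·: zz|Zz|ZZ
Z/II-1 aff I-1×I-2: Zz|ZZ
Z/II-2 ? I-1×I-2: zz|Zz|ZZ
Z/II-3 ? I-1×I-2: zz|Zz|ZZ
⇒ Z over [I-1,I-2,II-1,II-2,II-3]: 45 consistent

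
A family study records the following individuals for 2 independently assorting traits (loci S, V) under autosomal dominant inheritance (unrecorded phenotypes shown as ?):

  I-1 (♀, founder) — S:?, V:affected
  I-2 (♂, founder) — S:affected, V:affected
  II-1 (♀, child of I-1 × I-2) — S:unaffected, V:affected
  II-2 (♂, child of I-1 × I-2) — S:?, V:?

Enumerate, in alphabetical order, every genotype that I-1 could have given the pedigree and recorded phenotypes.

S/I-1 ? ·: ss|Ss
S/I-2 aff ·: Ss
S/II-1 un I-1×I-2: ss
S/II-2 ? I-1×I-2: ss|Ss|SS
⇒ S over [I-1,I-2,II-1,II-2]: 5 consistent
V/I-1 aff ·: Vv|VV
V/I-2 aff ·: Vv|VV
V/II-1 aff I-1×I-2: Vv|VV
V/II-2 ? I-1×I-2: vv|Vv|VV
⇒ V over [I-1,I-2,II-1,II-2]: 15 consistent

I-1 ∈ {Ss VV, Ss Vv, ss VV, ss Vv}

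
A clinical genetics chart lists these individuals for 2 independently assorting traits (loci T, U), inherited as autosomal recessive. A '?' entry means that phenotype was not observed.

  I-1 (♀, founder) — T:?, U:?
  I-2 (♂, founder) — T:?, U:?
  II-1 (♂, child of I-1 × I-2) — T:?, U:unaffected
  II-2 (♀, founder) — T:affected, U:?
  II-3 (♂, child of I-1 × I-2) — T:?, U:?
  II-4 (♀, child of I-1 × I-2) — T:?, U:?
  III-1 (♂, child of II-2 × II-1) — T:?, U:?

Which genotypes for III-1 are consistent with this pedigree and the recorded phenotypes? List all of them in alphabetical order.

T/I-1 ? ·: TT|Tt|tt
T/I-2 ? ·: TT|Tt|tt
T/II-1 ? I-1×I-2: TT|Tt|tt
T/II-2 aff ·: tt
T/II-3 ? I-1×I-2: TT|Tt|tt
T/II-4 ? I-1×I-2: TT|Tt|tt
T/III-1 ? II-2×II-1: Tt|tt
⇒ T over [I-1,I-2,II-1,II-2,II-3,II-4,III-1]: 90 consistent
U/I-1 ? ·: UU|Uu|uu
U/I-2 ? ·: UU|Uu|uu
U/II-1 un I-1×I-2: UU|Uu
U/II-2 ? ·: UU|Uu|uu
U/II-3 ? I-1×I-2: UU|Uu|uu
U/II-4 ? I-1×I-2: UU|Uu|uu
U/III-1 ? II-2×II-1: UU|Uu|uu
⇒ U over [I-1,I-2,II-1,II-2,II-3,II-4,III-1]: 261 consistent

III-1 ∈ {Tt UU, Tt Uu, Tt uu, tt UU, tt Uu, tt uu}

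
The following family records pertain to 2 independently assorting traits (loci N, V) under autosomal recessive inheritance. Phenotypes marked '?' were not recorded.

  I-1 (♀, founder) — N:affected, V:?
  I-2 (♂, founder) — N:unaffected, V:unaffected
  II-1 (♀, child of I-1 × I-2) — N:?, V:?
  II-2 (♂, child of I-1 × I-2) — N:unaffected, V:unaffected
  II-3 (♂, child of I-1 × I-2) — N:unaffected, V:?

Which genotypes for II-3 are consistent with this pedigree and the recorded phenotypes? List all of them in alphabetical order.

II-3 ∈ {Nn VV, Nn Vv, Nn vv}

N/I-1 aff ·: nn
N/I-2 un ·: NN|Nn
N/II-1 ? I-1×I-2: Nn|nn
N/II-2 un I-1×I-2: Nn
N/II-3 un I-1×I-2: Nn
⇒ N over [I-1,I-2,II-1,II-2,II-3]: 3 consistent
V/I-1 ? ·: VV|Vv|vv
V/I-2 un ·: VV|Vv
V/II-1 ? I-1×I-2: VV|Vv|vv
V/II-2 un I-1×I-2: VV|Vv
V/II-3 ? I-1×I-2: VV|Vv|vv
⇒ V over [I-1,I-2,II-1,II-2,II-3]: 40 consistent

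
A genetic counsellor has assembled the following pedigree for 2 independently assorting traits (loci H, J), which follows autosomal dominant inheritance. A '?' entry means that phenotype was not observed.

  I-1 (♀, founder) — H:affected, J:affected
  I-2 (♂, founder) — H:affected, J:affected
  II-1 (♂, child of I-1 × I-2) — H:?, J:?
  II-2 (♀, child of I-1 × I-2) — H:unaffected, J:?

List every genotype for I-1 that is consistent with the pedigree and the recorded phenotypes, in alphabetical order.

H/I-1 aff ·: Hh
H/I-2 aff ·: Hh
H/II-1 ? I-1×I-2: hh|Hh|HH
H/II-2 un I-1×I-2: hh
⇒ H over [I-1,I-2,II-1,II-2]: 3 consistent
J/I-1 aff ·: Jj|JJ
J/I-2 aff ·: Jj|JJ
J/II-1 ? I-1×I-2: jj|Jj|JJ
J/II-2 ? I-1×I-2: jj|Jj|JJ
⇒ J over [I-1,I-2,II-1,II-2]: 18 consistent

I-1 ∈ {Hh JJ, Hh Jj}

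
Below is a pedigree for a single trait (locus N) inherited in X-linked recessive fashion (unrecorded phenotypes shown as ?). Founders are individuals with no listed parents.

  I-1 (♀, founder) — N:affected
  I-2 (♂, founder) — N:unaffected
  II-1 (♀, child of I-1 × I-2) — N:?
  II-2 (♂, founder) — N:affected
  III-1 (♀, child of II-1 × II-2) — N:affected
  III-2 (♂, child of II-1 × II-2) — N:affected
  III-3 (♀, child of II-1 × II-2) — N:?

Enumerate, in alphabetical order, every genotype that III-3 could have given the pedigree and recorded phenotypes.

N/I-1 aff ·: X^nX^n
N/I-2 un ·: X^NY
N/II-1 ? I-1×I-2: X^NX^n
N/II-2 aff ·: X^nY
N/III-1 aff II-1×II-2: X^nX^n
N/III-2 aff II-1×II-2: X^nY
N/III-3 ? II-1×II-2: X^NX^n|X^nX^n
⇒ N over [I-1,I-2,II-1,II-2,III-1,III-2,III-3]: 2 consistent

III-3 ∈ {X^NX^n, X^nX^n}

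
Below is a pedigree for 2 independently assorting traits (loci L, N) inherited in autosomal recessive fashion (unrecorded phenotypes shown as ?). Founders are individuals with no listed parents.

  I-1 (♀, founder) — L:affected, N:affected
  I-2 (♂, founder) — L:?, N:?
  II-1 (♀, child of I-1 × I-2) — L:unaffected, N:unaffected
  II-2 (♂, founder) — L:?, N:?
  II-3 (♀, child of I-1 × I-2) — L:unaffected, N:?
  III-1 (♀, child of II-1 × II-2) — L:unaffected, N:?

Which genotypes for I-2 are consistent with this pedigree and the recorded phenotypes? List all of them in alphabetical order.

L/I-1 aff ·: ll
L/I-2 ? ·: LL|Ll
L/II-1 un I-1×I-2: Ll
L/II-2 ? ·: LL|Ll|ll
L/II-3 un I-1×I-2: Ll
L/III-1 un II-1×II-2: LL|Ll
⇒ L over [I-1,I-2,II-1,II-2,II-3,III-1]: 10 consistent
N/I-1 aff ·: nn
N/I-2 ? ·: NN|Nn
N/II-1 un I-1×I-2: Nn
N/II-2 ? ·: NN|Nn|nn
N/II-3 ? I-1×I-2: Nn|nn
N/III-1 ? II-1×II-2: NN|Nn|nn
⇒ N over [I-1,I-2,II-1,II-2,II-3,III-1]: 21 consistent

I-2 ∈ {LL NN, LL Nn, Ll NN, Ll Nn}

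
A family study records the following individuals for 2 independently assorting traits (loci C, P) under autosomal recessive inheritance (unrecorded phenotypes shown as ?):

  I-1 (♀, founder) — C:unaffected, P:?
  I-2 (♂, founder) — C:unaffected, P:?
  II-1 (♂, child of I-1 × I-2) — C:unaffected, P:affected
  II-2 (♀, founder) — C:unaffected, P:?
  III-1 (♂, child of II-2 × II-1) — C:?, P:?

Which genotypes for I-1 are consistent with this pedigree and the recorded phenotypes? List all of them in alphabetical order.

I-1 ∈ {CC Pp, CC pp, Cc Pp, Cc pp}

C/I-1 un ·: CC|Cc
C/I-2 un ·: CC|Cc
C/II-1 un I-1×I-2: CC|Cc
C/II-2 un ·: CC|Cc
C/III-1 ? II-2×II-1: CC|Cc|cc
⇒ C over [I-1,I-2,II-1,II-2,III-1]: 27 consistent
P/I-1 ? ·: Pp|pp
P/I-2 ? ·: Pp|pp
P/II-1 aff I-1×I-2: pp
P/II-2 ? ·: PP|Pp|pp
P/III-1 ? II-2×II-1: Pp|pp
⇒ P over [I-1,I-2,II-1,II-2,III-1]: 16 consistent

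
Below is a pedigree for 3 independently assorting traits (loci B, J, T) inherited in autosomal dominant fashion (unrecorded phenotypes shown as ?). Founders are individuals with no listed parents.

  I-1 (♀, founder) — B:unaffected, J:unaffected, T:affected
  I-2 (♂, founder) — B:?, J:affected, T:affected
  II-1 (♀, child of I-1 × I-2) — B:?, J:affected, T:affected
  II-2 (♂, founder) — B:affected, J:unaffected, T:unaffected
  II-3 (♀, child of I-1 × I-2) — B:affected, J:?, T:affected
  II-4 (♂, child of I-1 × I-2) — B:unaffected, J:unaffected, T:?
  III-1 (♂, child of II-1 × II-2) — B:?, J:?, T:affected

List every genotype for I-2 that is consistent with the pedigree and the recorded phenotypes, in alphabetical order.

B/I-1 un ·: bb
B/I-2 ? ·: Bb
B/II-1 ? I-1×I-2: bb|Bb
B/II-2 aff ·: Bb|BB
B/II-3 aff I-1×I-2: Bb
B/II-4 un I-1×I-2: bb
B/III-1 ? II-1×II-2: bb|Bb|BB
⇒ B over [I-1,I-2,II-1,II-2,II-3,II-4,III-1]: 8 consistent
J/I-1 un ·: jj
J/I-2 aff ·: Jj
J/II-1 aff I-1×I-2: Jj
J/II-2 un ·: jj
J/II-3 ? I-1×I-2: jj|Jj
J/II-4 un I-1×I-2: jj
J/III-1 ? II-1×II-2: jj|Jj
⇒ J over [I-1,I-2,II-1,II-2,II-3,II-4,III-1]: 4 consistent
T/I-1 aff ·: Tt|TT
T/I-2 aff ·: Tt|TT
T/II-1 aff I-1×I-2: Tt|TT
T/II-2 un ·: tt
T/II-3 aff I-1×I-2: Tt|TT
T/II-4 ? I-1×I-2: tt|Tt|TT
T/III-1 aff II-1×II-2: Tt
⇒ T over [I-1,I-2,II-1,II-2,II-3,II-4,III-1]: 29 consistent

I-2 ∈ {Bb Jj TT, Bb Jj Tt}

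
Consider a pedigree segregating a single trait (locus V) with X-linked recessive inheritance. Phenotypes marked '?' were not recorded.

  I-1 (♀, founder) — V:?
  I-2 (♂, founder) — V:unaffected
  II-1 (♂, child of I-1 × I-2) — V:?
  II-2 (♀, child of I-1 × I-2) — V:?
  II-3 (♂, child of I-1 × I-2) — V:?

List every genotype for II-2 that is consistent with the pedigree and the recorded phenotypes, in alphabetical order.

V/I-1 ? ·: X^VX^V|X^VX^v|X^vX^v
V/I-2 un ·: X^VY
V/II-1 ? I-1×I-2: X^VY|X^vY
V/II-2 ? I-1×I-2: X^VX^V|X^VX^v
V/II-3 ? I-1×I-2: X^VY|X^vY
⇒ V over [I-1,I-2,II-1,II-2,II-3]: 10 consistent

II-2 ∈ {X^VX^V, X^VX^v}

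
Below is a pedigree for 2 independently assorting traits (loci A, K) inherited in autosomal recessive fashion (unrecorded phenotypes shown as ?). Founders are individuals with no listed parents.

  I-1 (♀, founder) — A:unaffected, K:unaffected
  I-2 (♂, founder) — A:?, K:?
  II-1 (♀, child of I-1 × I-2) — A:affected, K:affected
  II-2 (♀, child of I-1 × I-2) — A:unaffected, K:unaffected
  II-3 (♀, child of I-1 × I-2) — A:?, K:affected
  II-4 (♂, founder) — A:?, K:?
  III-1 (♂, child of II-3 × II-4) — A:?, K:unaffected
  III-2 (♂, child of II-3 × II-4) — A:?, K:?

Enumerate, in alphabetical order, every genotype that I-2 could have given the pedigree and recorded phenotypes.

A/I-1 un ·: Aa
A/I-2 ? ·: Aa|aa
A/II-1 aff I-1×I-2: aa
A/II-2 un I-1×I-2: AA|Aa
A/II-3 ? I-1×I-2: AA|Aa|aa
A/II-4 ? ·: AA|Aa|aa
A/III-1 ? II-3×II-4: AA|Aa|aa
A/III-2 ? II-3×II-4: AA|Aa|aa
⇒ A over [I-1,I-2,II-1,II-2,II-3,II-4,III-1,III-2]: 81 consistent
K/I-1 un ·: Kk
K/I-2 ? ·: Kk|kk
K/II-1 aff I-1×I-2: kk
K/II-2 un I-1×I-2: KK|Kk
K/II-3 aff I-1×I-2: kk
K/II-4 ? ·: KK|Kk
K/III-1 un II-3×II-4: Kk
K/III-2 ? II-3×II-4: Kk|kk
⇒ K over [I-1,I-2,II-1,II-2,II-3,II-4,III-1,III-2]: 9 consistent

I-2 ∈ {Aa Kk, Aa kk, aa Kk, aa kk}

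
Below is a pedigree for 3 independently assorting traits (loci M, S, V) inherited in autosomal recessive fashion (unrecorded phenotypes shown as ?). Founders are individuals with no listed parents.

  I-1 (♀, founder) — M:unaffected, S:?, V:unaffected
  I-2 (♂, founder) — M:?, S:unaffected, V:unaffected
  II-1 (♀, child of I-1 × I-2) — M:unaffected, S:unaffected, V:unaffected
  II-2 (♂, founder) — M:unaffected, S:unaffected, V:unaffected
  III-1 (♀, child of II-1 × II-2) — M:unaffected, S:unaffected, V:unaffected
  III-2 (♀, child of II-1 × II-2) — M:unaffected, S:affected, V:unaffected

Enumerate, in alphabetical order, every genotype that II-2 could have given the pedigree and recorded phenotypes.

II-2 ∈ {MM Ss VV, MM Ss Vv, Mm Ss VV, Mm Ss Vv}

M/I-1 un ·: MM|Mm
M/I-2 ? ·: MM|Mm|mm
M/II-1 un I-1×I-2: MM|Mm
M/II-2 un ·: MM|Mm
M/III-1 un II-1×II-2: MM|Mm
M/III-2 un II-1×II-2: MM|Mm
⇒ M over [I-1,I-2,II-1,II-2,III-1,III-2]: 60 consistent
S/I-1 ? ·: SS|Ss|ss
S/I-2 un ·: SS|Ss
S/II-1 un I-1×I-2: Ss
S/II-2 un ·: Ss
S/III-1 un II-1×II-2: SS|Ss
S/III-2 aff II-1×II-2: ss
⇒ S over [I-1,I-2,II-1,II-2,III-1,III-2]: 10 consistent
V/I-1 un ·: VV|Vv
V/I-2 un ·: VV|Vv
V/II-1 un I-1×I-2: VV|Vv
V/II-2 un ·: VV|Vv
V/III-1 un II-1×II-2: VV|Vv
V/III-2 un II-1×II-2: VV|Vv
⇒ V over [I-1,I-2,II-1,II-2,III-1,III-2]: 44 consistent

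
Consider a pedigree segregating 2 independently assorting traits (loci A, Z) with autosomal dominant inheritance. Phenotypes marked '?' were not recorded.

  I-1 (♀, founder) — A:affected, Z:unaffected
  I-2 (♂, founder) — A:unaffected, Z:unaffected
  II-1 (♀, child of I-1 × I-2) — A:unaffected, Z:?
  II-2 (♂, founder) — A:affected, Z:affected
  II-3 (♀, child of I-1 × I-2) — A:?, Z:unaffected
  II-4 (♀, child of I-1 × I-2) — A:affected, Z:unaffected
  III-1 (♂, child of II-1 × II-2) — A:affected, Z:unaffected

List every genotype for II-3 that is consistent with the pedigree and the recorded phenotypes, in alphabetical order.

II-3 ∈ {Aa zz, aa zz}

A/I-1 aff ·: Aa
A/I-2 un ·: aa
A/II-1 un I-1×I-2: aa
A/II-2 aff ·: Aa|AA
A/II-3 ? I-1×I-2: aa|Aa
A/II-4 aff I-1×I-2: Aa
A/III-1 aff II-1×II-2: Aa
⇒ A over [I-1,I-2,II-1,II-2,II-3,II-4,III-1]: 4 consistent
Z/I-1 un ·: zz
Z/I-2 un ·: zz
Z/II-1 ? I-1×I-2: zz
Z/II-2 aff ·: Zz
Z/II-3 un I-1×I-2: zz
Z/II-4 un I-1×I-2: zz
Z/III-1 un II-1×II-2: zz
⇒ Z over [I-1,I-2,II-1,II-2,II-3,II-4,III-1]: 1 consistent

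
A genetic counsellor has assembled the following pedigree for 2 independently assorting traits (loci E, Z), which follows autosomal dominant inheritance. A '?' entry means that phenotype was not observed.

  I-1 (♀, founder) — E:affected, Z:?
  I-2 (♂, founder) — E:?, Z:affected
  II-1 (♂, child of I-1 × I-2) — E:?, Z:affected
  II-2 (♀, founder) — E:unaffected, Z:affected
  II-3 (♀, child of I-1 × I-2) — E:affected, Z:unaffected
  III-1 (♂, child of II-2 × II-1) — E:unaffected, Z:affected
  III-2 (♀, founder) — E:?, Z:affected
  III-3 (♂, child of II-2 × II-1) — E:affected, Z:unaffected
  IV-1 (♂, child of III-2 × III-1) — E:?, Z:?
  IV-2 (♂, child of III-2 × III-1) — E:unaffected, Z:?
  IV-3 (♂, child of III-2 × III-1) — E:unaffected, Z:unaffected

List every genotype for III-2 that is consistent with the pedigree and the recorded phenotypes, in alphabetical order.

III-2 ∈ {Ee Zz, ee Zz}

E/I-1 aff ·: Ee|EE
E/I-2 ? ·: ee|Ee|EE
E/II-1 ? I-1×I-2: Ee
E/II-2 un ·: ee
E/II-3 aff I-1×I-2: Ee|EE
E/III-1 un II-2×II-1: ee
E/III-2 ? ·: ee|Ee
E/III-3 aff II-2×II-1: Ee
E/IV-1 ? III-2×III-1: ee|Ee
E/IV-2 un III-2×III-1: ee
E/IV-3 un III-2×III-1: ee
⇒ E over [I-1,I-2,II-1,II-2,II-3,III-1,III-2,III-3,IV-1,IV-2,IV-3]: 24 consistent
Z/I-1 ? ·: zz|Zz
Z/I-2 aff ·: Zz
Z/II-1 aff I-1×I-2: Zz
Z/II-2 aff ·: Zz
Z/II-3 un I-1×I-2: zz
Z/III-1 aff II-2×II-1: Zz
Z/III-2 aff ·: Zz
Z/III-3 un II-2×II-1: zz
Z/IV-1 ? III-2×III-1: zz|Zz|ZZ
Z/IV-2 ? III-2×III-1: zz|Zz|ZZ
Z/IV-3 un III-2×III-1: zz
⇒ Z over [I-1,I-2,II-1,II-2,II-3,III-1,III-2,III-3,IV-1,IV-2,IV-3]: 18 consistent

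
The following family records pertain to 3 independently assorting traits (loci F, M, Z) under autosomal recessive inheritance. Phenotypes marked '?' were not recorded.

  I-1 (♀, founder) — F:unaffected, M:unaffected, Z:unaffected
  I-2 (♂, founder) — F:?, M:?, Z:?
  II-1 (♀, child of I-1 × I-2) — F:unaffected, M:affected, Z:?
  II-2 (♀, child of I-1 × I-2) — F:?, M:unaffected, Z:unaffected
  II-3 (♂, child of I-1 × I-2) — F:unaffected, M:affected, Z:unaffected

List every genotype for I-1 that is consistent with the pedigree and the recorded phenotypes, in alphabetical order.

I-1 ∈ {FF Mm ZZ, FF Mm Zz, Ff Mm ZZ, Ff Mm Zz}

F/I-1 un ·: FF|Ff
F/I-2 ? ·: FF|Ff|ff
F/II-1 un I-1×I-2: FF|Ff
F/II-2 ? I-1×I-2: FF|Ff|ff
F/II-3 un I-1×I-2: FF|Ff
⇒ F over [I-1,I-2,II-1,II-2,II-3]: 32 consistent
M/I-1 un ·: Mm
M/I-2 ? ·: Mm|mm
M/II-1 aff I-1×I-2: mm
M/II-2 un I-1×I-2: MM|Mm
M/II-3 aff I-1×I-2: mm
⇒ M over [I-1,I-2,II-1,II-2,II-3]: 3 consistent
Z/I-1 un ·: ZZ|Zz
Z/I-2 ? ·: ZZ|Zz|zz
Z/II-1 ? I-1×I-2: ZZ|Zz|zz
Z/II-2 un I-1×I-2: ZZ|Zz
Z/II-3 un I-1×I-2: ZZ|Zz
⇒ Z over [I-1,I-2,II-1,II-2,II-3]: 32 consistent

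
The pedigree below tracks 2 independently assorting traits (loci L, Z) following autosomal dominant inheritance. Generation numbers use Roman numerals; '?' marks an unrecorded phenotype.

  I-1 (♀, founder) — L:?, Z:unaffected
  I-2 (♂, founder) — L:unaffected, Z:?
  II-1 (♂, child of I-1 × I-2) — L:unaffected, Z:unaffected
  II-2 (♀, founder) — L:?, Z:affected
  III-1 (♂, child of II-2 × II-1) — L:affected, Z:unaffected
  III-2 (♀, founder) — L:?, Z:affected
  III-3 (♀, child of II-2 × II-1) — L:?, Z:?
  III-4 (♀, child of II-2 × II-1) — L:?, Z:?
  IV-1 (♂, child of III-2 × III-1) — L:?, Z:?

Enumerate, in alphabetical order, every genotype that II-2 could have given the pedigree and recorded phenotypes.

II-2 ∈ {LL Zz, Ll Zz}

L/I-1 ? ·: ll|Ll
L/I-2 un ·: ll
L/II-1 un I-1×I-2: ll
L/II-2 ? ·: Ll|LL
L/III-1 aff II-2×II-1: Ll
L/III-2 ? ·: ll|Ll|LL
L/III-3 ? II-2×II-1: ll|Ll
L/III-4 ? II-2×II-1: ll|Ll
L/IV-1 ? III-2×III-1: ll|Ll|LL
⇒ L over [I-1,I-2,II-1,II-2,III-1,III-2,III-3,III-4,IV-1]: 70 consistent
Z/I-1 un ·: zz
Z/I-2 ? ·: zz|Zz
Z/II-1 un I-1×I-2: zz
Z/II-2 aff ·: Zz
Z/III-1 un II-2×II-1: zz
Z/III-2 aff ·: Zz|ZZ
Z/III-3 ? II-2×II-1: zz|Zz
Z/III-4 ? II-2×II-1: zz|Zz
Z/IV-1 ? III-2×III-1: zz|Zz
⇒ Z over [I-1,I-2,II-1,II-2,III-1,III-2,III-3,III-4,IV-1]: 24 consistent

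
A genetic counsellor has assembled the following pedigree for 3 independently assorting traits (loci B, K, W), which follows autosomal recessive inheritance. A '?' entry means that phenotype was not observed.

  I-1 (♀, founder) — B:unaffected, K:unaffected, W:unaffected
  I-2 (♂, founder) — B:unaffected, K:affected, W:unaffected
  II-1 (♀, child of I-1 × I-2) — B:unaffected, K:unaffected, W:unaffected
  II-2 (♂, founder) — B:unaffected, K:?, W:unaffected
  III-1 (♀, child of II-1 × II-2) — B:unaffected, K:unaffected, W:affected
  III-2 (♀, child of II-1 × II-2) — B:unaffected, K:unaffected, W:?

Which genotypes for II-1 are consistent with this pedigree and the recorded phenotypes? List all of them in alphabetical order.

II-1 ∈ {BB Kk Ww, Bb Kk Ww}

B/I-1 un ·: BB|Bb
B/I-2 un ·: BB|Bb
B/II-1 un I-1×I-2: BB|Bb
B/II-2 un ·: BB|Bb
B/III-1 un II-1×II-2: BB|Bb
B/III-2 un II-1×II-2: BB|Bb
⇒ B over [I-1,I-2,II-1,II-2,III-1,III-2]: 44 consistent
K/I-1 un ·: KK|Kk
K/I-2 aff ·: kk
K/II-1 un I-1×I-2: Kk
K/II-2 ? ·: KK|Kk|kk
K/III-1 un II-1×II-2: KK|Kk
K/III-2 un II-1×II-2: KK|Kk
⇒ K over [I-1,I-2,II-1,II-2,III-1,III-2]: 18 consistent
W/I-1 un ·: WW|Ww
W/I-2 un ·: WW|Ww
W/II-1 un I-1×I-2: Ww
W/II-2 un ·: Ww
W/III-1 aff II-1×II-2: ww
W/III-2 ? II-1×II-2: WW|Ww|ww
⇒ W over [I-1,I-2,II-1,II-2,III-1,III-2]: 9 consistent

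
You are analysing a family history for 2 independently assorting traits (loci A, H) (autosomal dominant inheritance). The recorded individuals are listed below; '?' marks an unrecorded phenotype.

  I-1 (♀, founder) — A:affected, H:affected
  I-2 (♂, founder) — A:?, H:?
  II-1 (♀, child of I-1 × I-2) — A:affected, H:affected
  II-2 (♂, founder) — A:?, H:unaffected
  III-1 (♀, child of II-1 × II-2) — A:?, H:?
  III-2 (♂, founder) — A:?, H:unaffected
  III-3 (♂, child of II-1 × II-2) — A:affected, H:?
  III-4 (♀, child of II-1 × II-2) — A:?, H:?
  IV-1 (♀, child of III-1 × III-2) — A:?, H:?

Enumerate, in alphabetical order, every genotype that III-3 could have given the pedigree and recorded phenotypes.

A/I-1 aff ·: Aa|AA
A/I-2 ? ·: aa|Aa|AA
A/II-1 aff I-1×I-2: Aa|AA
A/II-2 ? ·: aa|Aa|AA
A/III-1 ? II-1×II-2: aa|Aa|AA
A/III-2 ? ·: aa|Aa|AA
A/III-3 aff II-1×II-2: Aa|AA
A/III-4 ? II-1×II-2: aa|Aa|AA
A/IV-1 ? III-1×III-2: aa|Aa|AA
⇒ A over [I-1,I-2,II-1,II-2,III-1,III-2,III-3,III-4,IV-1]: 1000 consistent
H/I-1 aff ·: Hh|HH
H/I-2 ? ·: hh|Hh|HH
H/II-1 aff I-1×I-2: Hh|HH
H/II-2 un ·: hh
H/III-1 ? II-1×II-2: hh|Hh
H/III-2 un ·: hh
H/III-3 ? II-1×II-2: hh|Hh
H/III-4 ? II-1×II-2: hh|Hh
H/IV-1 ? III-1×III-2: hh|Hh
⇒ H over [I-1,I-2,II-1,II-2,III-1,III-2,III-3,III-4,IV-1]: 68 consistent

III-3 ∈ {AA Hh, AA hh, Aa Hh, Aa hh}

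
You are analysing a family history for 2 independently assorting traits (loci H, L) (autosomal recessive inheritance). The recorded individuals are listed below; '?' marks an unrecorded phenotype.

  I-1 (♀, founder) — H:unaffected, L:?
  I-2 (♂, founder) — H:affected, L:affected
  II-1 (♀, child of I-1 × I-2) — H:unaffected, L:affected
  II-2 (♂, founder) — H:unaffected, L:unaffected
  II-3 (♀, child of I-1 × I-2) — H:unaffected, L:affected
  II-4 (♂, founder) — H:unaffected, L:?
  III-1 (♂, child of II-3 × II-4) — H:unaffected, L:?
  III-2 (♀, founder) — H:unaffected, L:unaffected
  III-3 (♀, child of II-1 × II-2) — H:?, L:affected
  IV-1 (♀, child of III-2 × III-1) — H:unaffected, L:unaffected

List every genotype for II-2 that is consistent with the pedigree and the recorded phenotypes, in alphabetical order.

H/I-1 un ·: HH|Hh
H/I-2 aff ·: hh
H/II-1 un I-1×I-2: Hh
H/II-2 un ·: HH|Hh
H/II-3 un I-1×I-2: Hh
H/II-4 un ·: HH|Hh
H/III-1 un II-3×II-4: HH|Hh
H/III-2 un ·: HH|Hh
H/III-3 ? II-1×II-2: HH|Hh|hh
H/IV-1 un III-2×III-1: HH|Hh
⇒ H over [I-1,I-2,II-1,II-2,II-3,II-4,III-1,III-2,III-3,IV-1]: 140 consistent
L/I-1 ? ·: Ll|ll
L/I-2 aff ·: ll
L/II-1 aff I-1×I-2: ll
L/II-2 un ·: Ll
L/II-3 aff I-1×I-2: ll
L/II-4 ? ·: LL|Ll|ll
L/III-1 ? II-3×II-4: Ll|ll
L/III-2 un ·: LL|Ll
L/III-3 aff II-1×II-2: ll
L/IV-1 un III-2×III-1: LL|Ll
⇒ L over [I-1,I-2,II-1,II-2,II-3,II-4,III-1,III-2,III-3,IV-1]: 24 consistent

II-2 ∈ {HH Ll, Hh Ll}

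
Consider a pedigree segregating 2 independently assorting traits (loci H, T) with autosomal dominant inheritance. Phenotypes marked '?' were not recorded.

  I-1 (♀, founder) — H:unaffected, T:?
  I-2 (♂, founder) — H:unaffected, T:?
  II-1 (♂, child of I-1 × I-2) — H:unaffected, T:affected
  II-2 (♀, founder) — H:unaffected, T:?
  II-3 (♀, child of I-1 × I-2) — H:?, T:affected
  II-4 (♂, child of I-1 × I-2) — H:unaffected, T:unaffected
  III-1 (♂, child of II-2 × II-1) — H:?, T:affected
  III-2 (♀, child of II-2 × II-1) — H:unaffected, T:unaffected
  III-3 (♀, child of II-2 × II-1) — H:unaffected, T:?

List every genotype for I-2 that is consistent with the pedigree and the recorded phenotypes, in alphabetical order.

H/I-1 un ·: hh
H/I-2 un ·: hh
H/II-1 un I-1×I-2: hh
H/II-2 un ·: hh
H/II-3 ? I-1×I-2: hh
H/II-4 un I-1×I-2: hh
H/III-1 ? II-2×II-1: hh
H/III-2 un II-2×II-1: hh
H/III-3 un II-2×II-1: hh
⇒ H over [I-1,I-2,II-1,II-2,II-3,II-4,III-1,III-2,III-3]: 1 consistent
T/I-1 ? ·: tt|Tt
T/I-2 ? ·: tt|Tt
T/II-1 aff I-1×I-2: Tt
T/II-2 ? ·: tt|Tt
T/II-3 aff I-1×I-2: Tt|TT
T/II-4 un I-1×I-2: tt
T/III-1 aff II-2×II-1: Tt|TT
T/III-2 un II-2×II-1: tt
T/III-3 ? II-2×II-1: tt|Tt|TT
⇒ T over [I-1,I-2,II-1,II-2,II-3,II-4,III-1,III-2,III-3]: 32 consistent

I-2 ∈ {hh Tt, hh tt}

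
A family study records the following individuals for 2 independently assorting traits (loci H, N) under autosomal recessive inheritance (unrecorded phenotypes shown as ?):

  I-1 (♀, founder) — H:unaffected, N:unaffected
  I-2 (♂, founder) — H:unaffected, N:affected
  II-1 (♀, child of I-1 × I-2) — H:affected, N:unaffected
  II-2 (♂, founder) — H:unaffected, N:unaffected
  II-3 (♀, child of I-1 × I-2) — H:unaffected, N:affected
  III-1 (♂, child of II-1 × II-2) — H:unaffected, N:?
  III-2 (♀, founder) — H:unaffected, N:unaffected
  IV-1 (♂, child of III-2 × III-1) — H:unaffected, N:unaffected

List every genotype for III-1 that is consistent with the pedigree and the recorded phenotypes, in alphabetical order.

III-1 ∈ {Hh NN, Hh Nn, Hh nn}

H/I-1 un ·: Hh
H/I-2 un ·: Hh
H/II-1 aff I-1×I-2: hh
H/II-2 un ·: HH|Hh
H/II-3 un I-1×I-2: HH|Hh
H/III-1 un II-1×II-2: Hh
H/III-2 un ·: HH|Hh
H/IV-1 un III-2×III-1: HH|Hh
⇒ H over [I-1,I-2,II-1,II-2,II-3,III-1,III-2,IV-1]: 16 consistent
N/I-1 un ·: Nn
N/I-2 aff ·: nn
N/II-1 un I-1×I-2: Nn
N/II-2 un ·: NN|Nn
N/II-3 aff I-1×I-2: nn
N/III-1 ? II-1×II-2: NN|Nn|nn
N/III-2 un ·: NN|Nn
N/IV-1 un III-2×III-1: NN|Nn
⇒ N over [I-1,I-2,II-1,II-2,II-3,III-1,III-2,IV-1]: 16 consistent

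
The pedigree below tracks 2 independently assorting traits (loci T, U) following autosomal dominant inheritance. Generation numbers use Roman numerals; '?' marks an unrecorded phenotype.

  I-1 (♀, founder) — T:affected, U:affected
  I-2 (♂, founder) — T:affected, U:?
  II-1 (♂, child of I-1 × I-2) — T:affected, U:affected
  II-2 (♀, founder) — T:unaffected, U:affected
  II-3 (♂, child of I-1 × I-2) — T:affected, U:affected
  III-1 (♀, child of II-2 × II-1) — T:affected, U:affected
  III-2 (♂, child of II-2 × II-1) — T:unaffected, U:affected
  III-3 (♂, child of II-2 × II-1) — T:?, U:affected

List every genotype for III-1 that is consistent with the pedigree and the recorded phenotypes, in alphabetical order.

T/I-1 aff ·: Tt|TT
T/I-2 aff ·: Tt|TT
T/II-1 aff I-1×I-2: Tt
T/II-2 un ·: tt
T/II-3 aff I-1×I-2: Tt|TT
T/III-1 aff II-2×II-1: Tt
T/III-2 un II-2×II-1: tt
T/III-3 ? II-2×II-1: tt|Tt
⇒ T over [I-1,I-2,II-1,II-2,II-3,III-1,III-2,III-3]: 12 consistent
U/I-1 aff ·: Uu|UU
U/I-2 ? ·: uu|Uu|UU
U/II-1 aff I-1×I-2: Uu|UU
U/II-2 aff ·: Uu|UU
U/II-3 aff I-1×I-2: Uu|UU
U/III-1 aff II-2×II-1: Uu|UU
U/III-2 aff II-2×II-1: Uu|UU
U/III-3 aff II-2×II-1: Uu|UU
⇒ U over [I-1,I-2,II-1,II-2,II-3,III-1,III-2,III-3]: 191 consistent

III-1 ∈ {Tt UU, Tt Uu}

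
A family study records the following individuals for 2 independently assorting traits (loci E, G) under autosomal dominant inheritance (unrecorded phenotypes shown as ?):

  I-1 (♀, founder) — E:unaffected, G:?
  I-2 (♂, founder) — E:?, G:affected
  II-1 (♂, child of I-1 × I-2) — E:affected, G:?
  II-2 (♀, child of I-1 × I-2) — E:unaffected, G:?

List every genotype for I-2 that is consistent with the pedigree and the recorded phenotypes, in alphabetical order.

E/I-1 un ·: ee
E/I-2 ? ·: Ee
E/II-1 aff I-1×I-2: Ee
E/II-2 un I-1×I-2: ee
⇒ E over [I-1,I-2,II-1,II-2]: 1 consistent
G/I-1 ? ·: gg|Gg|GG
G/I-2 aff ·: Gg|GG
G/II-1 ? I-1×I-2: gg|Gg|GG
G/II-2 ? I-1×I-2: gg|Gg|GG
⇒ G over [I-1,I-2,II-1,II-2]: 23 consistent

I-2 ∈ {Ee GG, Ee Gg}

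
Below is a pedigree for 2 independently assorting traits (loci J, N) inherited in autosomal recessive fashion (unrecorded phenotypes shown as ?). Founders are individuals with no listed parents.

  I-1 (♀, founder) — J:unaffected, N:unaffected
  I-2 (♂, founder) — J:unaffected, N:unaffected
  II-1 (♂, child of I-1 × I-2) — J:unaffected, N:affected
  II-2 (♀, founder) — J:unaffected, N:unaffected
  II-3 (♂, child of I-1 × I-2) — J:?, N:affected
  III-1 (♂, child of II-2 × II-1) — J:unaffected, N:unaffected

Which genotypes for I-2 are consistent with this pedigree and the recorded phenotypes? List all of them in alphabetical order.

I-2 ∈ {JJ Nn, Jj Nn}

J/I-1 un ·: JJ|Jj
J/I-2 un ·: JJ|Jj
J/II-1 un I-1×I-2: JJ|Jj
J/II-2 un ·: JJ|Jj
J/II-3 ? I-1×I-2: JJ|Jj|jj
J/III-1 un II-2×II-1: JJ|Jj
⇒ J over [I-1,I-2,II-1,II-2,II-3,III-1]: 52 consistent
N/I-1 un ·: Nn
N/I-2 un ·: Nn
N/II-1 aff I-1×I-2: nn
N/II-2 un ·: NN|Nn
N/II-3 aff I-1×I-2: nn
N/III-1 un II-2×II-1: Nn
⇒ N over [I-1,I-2,II-1,II-2,II-3,III-1]: 2 consistent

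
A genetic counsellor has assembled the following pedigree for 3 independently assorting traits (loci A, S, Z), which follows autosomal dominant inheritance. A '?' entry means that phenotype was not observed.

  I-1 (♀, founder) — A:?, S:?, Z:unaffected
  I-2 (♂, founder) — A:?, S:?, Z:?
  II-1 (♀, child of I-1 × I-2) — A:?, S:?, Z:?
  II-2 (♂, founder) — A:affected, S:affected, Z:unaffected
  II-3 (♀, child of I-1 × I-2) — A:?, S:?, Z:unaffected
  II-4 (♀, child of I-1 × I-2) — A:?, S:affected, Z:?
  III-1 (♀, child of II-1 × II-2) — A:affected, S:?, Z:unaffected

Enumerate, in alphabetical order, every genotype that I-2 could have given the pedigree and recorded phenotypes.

I-2 ∈ {AA SS Zz, AA SS zz, AA Ss Zz, AA Ss zz, AA ss Zz, AA ss zz, Aa SS Zz, Aa SS zz, Aa Ss Zz, Aa Ss zz, Aa ss Zz, Aa ss zz, aa SS Zz, aa SS zz, aa Ss Zz, aa Ss zz, aa ss Zz, aa ss zz}

A/I-1 ? ·: aa|Aa|AA
A/I-2 ? ·: aa|Aa|AA
A/II-1 ? I-1×I-2: aa|Aa|AA
A/II-2 aff ·: Aa|AA
A/II-3 ? I-1×I-2: aa|Aa|AA
A/II-4 ? I-1×I-2: aa|Aa|AA
A/III-1 aff II-1×II-2: Aa|AA
⇒ A over [I-1,I-2,II-1,II-2,II-3,II-4,III-1]: 198 consistent
S/I-1 ? ·: ss|Ss|SS
S/I-2 ? ·: ss|Ss|SS
S/II-1 ? I-1×I-2: ss|Ss|SS
S/II-2 aff ·: Ss|SS
S/II-3 ? I-1×I-2: ss|Ss|SS
S/II-4 aff I-1×I-2: Ss|SS
S/III-1 ? II-1×II-2: ss|Ss|SS
⇒ S over [I-1,I-2,II-1,II-2,II-3,II-4,III-1]: 175 consistent
Z/I-1 un ·: zz
Z/I-2 ? ·: zz|Zz
Z/II-1 ? I-1×I-2: zz|Zz
Z/II-2 un ·: zz
Z/II-3 un I-1×I-2: zz
Z/II-4 ? I-1×I-2: zz|Zz
Z/III-1 un II-1×II-2: zz
⇒ Z over [I-1,I-2,II-1,II-2,II-3,II-4,III-1]: 5 consistent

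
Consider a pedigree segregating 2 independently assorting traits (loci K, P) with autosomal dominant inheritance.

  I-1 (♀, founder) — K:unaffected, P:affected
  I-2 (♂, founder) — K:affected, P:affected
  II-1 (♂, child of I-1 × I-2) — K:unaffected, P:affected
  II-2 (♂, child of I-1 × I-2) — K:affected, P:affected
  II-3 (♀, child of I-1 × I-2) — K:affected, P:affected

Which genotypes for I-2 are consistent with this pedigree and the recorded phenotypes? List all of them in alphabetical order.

I-2 ∈ {Kk PP, Kk Pp}

K/I-1 un ·: kk
K/I-2 aff ·: Kk
K/II-1 un I-1×I-2: kk
K/II-2 aff I-1×I-2: Kk
K/II-3 aff I-1×I-2: Kk
⇒ K over [I-1,I-2,II-1,II-2,II-3]: 1 consistent
P/I-1 aff ·: Pp|PP
P/I-2 aff ·: Pp|PP
P/II-1 aff I-1×I-2: Pp|PP
P/II-2 aff I-1×I-2: Pp|PP
P/II-3 aff I-1×I-2: Pp|PP
⇒ P over [I-1,I-2,II-1,II-2,II-3]: 25 consistent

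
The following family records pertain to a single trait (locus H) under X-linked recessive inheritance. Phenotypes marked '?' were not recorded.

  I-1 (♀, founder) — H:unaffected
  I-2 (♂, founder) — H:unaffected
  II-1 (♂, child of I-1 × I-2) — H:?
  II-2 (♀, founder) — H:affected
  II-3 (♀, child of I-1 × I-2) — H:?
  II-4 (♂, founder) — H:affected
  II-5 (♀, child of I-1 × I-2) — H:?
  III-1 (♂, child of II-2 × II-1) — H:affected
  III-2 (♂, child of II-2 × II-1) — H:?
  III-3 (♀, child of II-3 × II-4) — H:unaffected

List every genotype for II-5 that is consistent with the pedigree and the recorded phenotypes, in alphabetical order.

H/I-1 un ·: X^HX^H|X^HX^h
H/I-2 un ·: X^HY
H/II-1 ? I-1×I-2: X^HY|X^hY
H/II-2 aff ·: X^hX^h
H/II-3 ? I-1×I-2: X^HX^H|X^HX^h
H/II-4 aff ·: X^hY
H/II-5 ? I-1×I-2: X^HX^H|X^HX^h
H/III-1 aff II-2×II-1: X^hY
H/III-2 ? II-2×II-1: X^hY
H/III-3 un II-3×II-4: X^HX^h
⇒ H over [I-1,I-2,II-1,II-2,II-3,II-4,II-5,III-1,III-2,III-3]: 9 consistent

II-5 ∈ {X^HX^H, X^HX^h}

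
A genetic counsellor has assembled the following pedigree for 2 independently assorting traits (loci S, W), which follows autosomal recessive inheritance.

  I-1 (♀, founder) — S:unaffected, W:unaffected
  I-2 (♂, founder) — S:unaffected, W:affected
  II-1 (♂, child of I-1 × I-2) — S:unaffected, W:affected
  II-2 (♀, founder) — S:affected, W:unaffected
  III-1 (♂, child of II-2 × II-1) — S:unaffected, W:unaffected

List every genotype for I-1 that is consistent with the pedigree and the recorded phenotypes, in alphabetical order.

S/I-1 un ·: SS|Ss
S/I-2 un ·: SS|Ss
S/II-1 un I-1×I-2: SS|Ss
S/II-2 aff ·: ss
S/III-1 un II-2×II-1: Ss
⇒ S over [I-1,I-2,II-1,II-2,III-1]: 7 consistent
W/I-1 un ·: Ww
W/I-2 aff ·: ww
W/II-1 aff I-1×I-2: ww
W/II-2 un ·: WW|Ww
W/III-1 un II-2×II-1: Ww
⇒ W over [I-1,I-2,II-1,II-2,III-1]: 2 consistent

I-1 ∈ {SS Ww, Ss Ww}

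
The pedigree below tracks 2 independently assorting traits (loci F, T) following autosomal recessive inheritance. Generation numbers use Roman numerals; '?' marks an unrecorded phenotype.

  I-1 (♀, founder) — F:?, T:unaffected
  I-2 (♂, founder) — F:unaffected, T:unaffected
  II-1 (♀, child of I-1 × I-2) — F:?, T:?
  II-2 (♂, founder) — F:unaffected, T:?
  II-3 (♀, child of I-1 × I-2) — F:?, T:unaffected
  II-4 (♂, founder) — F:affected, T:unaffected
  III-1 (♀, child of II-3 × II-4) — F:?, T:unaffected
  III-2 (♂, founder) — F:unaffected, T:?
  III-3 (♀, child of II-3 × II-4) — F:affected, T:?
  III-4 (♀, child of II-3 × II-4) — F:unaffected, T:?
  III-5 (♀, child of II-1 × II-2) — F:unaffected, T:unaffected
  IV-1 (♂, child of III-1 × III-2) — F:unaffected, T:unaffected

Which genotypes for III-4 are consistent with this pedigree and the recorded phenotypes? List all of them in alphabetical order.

F/I-1 ? ·: FF|Ff|ff
F/I-2 un ·: FF|Ff
F/II-1 ? I-1×I-2: FF|Ff|ff
F/II-2 un ·: FF|Ff
F/II-3 ? I-1×I-2: Ff
F/II-4 aff ·: ff
F/III-1 ? II-3×II-4: Ff|ff
F/III-2 un ·: FF|Ff
F/III-3 aff II-3×II-4: ff
F/III-4 un II-3×II-4: Ff
F/III-5 un II-1×II-2: FF|Ff
F/IV-1 un III-1×III-2: FF|Ff
⇒ F over [I-1,I-2,II-1,II-2,II-3,II-4,III-1,III-2,III-3,III-4,III-5,IV-1]: 198 consistent
T/I-1 un ·: TT|Tt
T/I-2 un ·: TT|Tt
T/II-1 ? I-1×I-2: TT|Tt|tt
T/II-2 ? ·: TT|Tt|tt
T/II-3 un I-1×I-2: TT|Tt
T/II-4 un ·: TT|Tt
T/III-1 un II-3×II-4: TT|Tt
T/III-2 ? ·: TT|Tt|tt
T/III-3 ? II-3×II-4: TT|Tt|tt
T/III-4 ? II-3×II-4: TT|Tt|tt
T/III-5 un II-1×II-2: TT|Tt
T/IV-1 un III-1×III-2: TT|Tt
⇒ T over [I-1,I-2,II-1,II-2,II-3,II-4,III-1,III-2,III-3,III-4,III-5,IV-1]: 4713 consistent

III-4 ∈ {Ff TT, Ff Tt, Ff tt}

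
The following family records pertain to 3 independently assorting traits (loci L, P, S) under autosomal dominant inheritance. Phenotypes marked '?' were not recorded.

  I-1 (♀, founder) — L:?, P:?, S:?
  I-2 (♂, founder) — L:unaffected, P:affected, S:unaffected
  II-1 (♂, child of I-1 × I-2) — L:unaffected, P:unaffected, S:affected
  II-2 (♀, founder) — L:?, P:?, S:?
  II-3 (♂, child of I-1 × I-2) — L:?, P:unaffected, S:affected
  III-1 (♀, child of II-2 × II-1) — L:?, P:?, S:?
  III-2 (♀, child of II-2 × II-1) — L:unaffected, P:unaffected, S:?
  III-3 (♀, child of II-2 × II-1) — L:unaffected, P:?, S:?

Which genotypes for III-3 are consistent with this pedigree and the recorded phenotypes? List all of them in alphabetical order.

III-3 ∈ {ll Pp SS, ll Pp Ss, ll Pp ss, ll pp SS, ll pp Ss, ll pp ss}

L/I-1 ? ·: ll|Ll
L/I-2 un ·: ll
L/II-1 un I-1×I-2: ll
L/II-2 ? ·: ll|Ll
L/II-3 ? I-1×I-2: ll|Ll
L/III-1 ? II-2×II-1: ll|Ll
L/III-2 un II-2×II-1: ll
L/III-3 un II-2×II-1: ll
⇒ L over [I-1,I-2,II-1,II-2,II-3,III-1,III-2,III-3]: 9 consistent
P/I-1 ? ·: pp|Pp
P/I-2 aff ·: Pp
P/II-1 un I-1×I-2: pp
P/II-2 ? ·: pp|Pp
P/II-3 un I-1×I-2: pp
P/III-1 ? II-2×II-1: pp|Pp
P/III-2 un II-2×II-1: pp
P/III-3 ? II-2×II-1: pp|Pp
⇒ P over [I-1,I-2,II-1,II-2,II-3,III-1,III-2,III-3]: 10 consistent
S/I-1 ? ·: Ss|SS
S/I-2 un ·: ss
S/II-1 aff I-1×I-2: Ss
S/II-2 ? ·: ss|Ss|SS
S/II-3 aff I-1×I-2: Ss
S/III-1 ? II-2×II-1: ss|Ss|SS
S/III-2 ? II-2×II-1: ss|Ss|SS
S/III-3 ? II-2×II-1: ss|Ss|SS
⇒ S over [I-1,I-2,II-1,II-2,II-3,III-1,III-2,III-3]: 86 consistent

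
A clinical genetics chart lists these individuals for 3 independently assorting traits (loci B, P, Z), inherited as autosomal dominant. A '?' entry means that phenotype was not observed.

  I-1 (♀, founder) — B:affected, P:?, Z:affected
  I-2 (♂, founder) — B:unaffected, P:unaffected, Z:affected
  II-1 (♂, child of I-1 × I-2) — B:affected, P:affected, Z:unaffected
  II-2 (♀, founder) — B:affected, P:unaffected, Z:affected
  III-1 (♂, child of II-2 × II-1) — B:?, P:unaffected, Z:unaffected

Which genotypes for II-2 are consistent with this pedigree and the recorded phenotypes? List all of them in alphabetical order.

B/I-1 aff ·: Bb|BB
B/I-2 un ·: bb
B/II-1 aff I-1×I-2: Bb
B/II-2 aff ·: Bb|BB
B/III-1 ? II-2×II-1: bb|Bb|BB
⇒ B over [I-1,I-2,II-1,II-2,III-1]: 10 consistent
P/I-1 ? ·: Pp|PP
P/I-2 un ·: pp
P/II-1 aff I-1×I-2: Pp
P/II-2 un ·: pp
P/III-1 un II-2×II-1: pp
⇒ P over [I-1,I-2,II-1,II-2,III-1]: 2 consistent
Z/I-1 aff ·: Zz
Z/I-2 aff ·: Zz
Z/II-1 un I-1×I-2: zz
Z/II-2 aff ·: Zz
Z/III-1 un II-2×II-1: zz
⇒ Z over [I-1,I-2,II-1,II-2,III-1]: 1 consistent

II-2 ∈ {BB pp Zz, Bb pp Zz}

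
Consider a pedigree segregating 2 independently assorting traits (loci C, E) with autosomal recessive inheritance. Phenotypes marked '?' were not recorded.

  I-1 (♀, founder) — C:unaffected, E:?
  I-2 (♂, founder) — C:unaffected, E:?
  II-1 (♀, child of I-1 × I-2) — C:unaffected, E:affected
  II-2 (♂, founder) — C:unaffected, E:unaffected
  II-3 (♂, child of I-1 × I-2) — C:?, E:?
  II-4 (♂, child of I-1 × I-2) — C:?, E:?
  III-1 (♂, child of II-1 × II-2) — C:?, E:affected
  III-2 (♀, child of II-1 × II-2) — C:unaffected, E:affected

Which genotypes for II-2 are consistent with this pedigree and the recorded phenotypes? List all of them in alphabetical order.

II-2 ∈ {CC Ee, Cc Ee}

C/I-1 un ·: CC|Cc
C/I-2 un ·: CC|Cc
C/II-1 un I-1×I-2: CC|Cc
C/II-2 un ·: CC|Cc
C/II-3 ? I-1×I-2: CC|Cc|cc
C/II-4 ? I-1×I-2: CC|Cc|cc
C/III-1 ? II-1×II-2: CC|Cc|cc
C/III-2 un II-1×II-2: CC|Cc
⇒ C over [I-1,I-2,II-1,II-2,II-3,II-4,III-1,III-2]: 260 consistent
E/I-1 ? ·: Ee|ee
E/I-2 ? ·: Ee|ee
E/II-1 aff I-1×I-2: ee
E/II-2 un ·: Ee
E/II-3 ? I-1×I-2: EE|Ee|ee
E/II-4 ? I-1×I-2: EE|Ee|ee
E/III-1 aff II-1×II-2: ee
E/III-2 aff II-1×II-2: ee
⇒ E over [I-1,I-2,II-1,II-2,II-3,II-4,III-1,III-2]: 18 consistent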